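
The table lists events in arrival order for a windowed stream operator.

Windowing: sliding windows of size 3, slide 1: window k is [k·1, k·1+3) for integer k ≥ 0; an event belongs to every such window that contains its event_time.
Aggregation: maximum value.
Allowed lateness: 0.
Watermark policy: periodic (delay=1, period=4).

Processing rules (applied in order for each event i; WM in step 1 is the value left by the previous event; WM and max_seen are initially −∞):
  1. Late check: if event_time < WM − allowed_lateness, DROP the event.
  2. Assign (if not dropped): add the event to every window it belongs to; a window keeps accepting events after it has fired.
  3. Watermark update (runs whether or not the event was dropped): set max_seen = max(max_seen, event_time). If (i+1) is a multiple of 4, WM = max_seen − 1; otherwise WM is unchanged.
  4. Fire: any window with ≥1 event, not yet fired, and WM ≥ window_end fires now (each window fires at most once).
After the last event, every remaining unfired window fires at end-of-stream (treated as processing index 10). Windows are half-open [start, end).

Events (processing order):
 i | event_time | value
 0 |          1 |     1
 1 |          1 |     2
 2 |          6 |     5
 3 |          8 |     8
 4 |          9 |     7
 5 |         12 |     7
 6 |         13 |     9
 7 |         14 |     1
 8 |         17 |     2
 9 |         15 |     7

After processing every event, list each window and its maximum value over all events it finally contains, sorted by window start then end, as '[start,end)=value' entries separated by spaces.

i=0 t=1 v=1: → [1,4),[0,3); WM=−∞
i=1 t=1 v=2: → [1,4),[0,3); WM=−∞
i=2 t=6 v=5: → [6,9),[5,8),[4,7); WM=−∞
i=3 t=8 v=8: → [8,11),[7,10),[6,9); WM=7; [0,3) fires=2 [1,4) fires=2 [4,7) fires=5
i=4 t=9 v=7: → [9,12),[8,11),[7,10); WM=7
i=5 t=12 v=7: → [12,15),[11,14),[10,13); WM=7
i=6 t=13 v=9: → [13,16),[12,15),[11,14); WM=7
i=7 t=14 v=1: → [14,17),[13,16),[12,15); WM=13; [5,8) fires=5 [6,9) fires=8 [7,10) fires=8 [8,11) fires=8 [9,12) fires=7 [10,13) fires=7
i=8 t=17 v=2: → [17,20),[16,19),[15,18); WM=13
i=9 t=15 v=7: → [15,18),[14,17),[13,16); WM=13

[0,3)=2 [1,4)=2 [4,7)=5 [5,8)=5 [6,9)=8 [7,10)=8 [8,11)=8 [9,12)=7 [10,13)=7 [11,14)=9 [12,15)=9 [13,16)=9 [14,17)=7 [15,18)=7 [16,19)=2 [17,20)=2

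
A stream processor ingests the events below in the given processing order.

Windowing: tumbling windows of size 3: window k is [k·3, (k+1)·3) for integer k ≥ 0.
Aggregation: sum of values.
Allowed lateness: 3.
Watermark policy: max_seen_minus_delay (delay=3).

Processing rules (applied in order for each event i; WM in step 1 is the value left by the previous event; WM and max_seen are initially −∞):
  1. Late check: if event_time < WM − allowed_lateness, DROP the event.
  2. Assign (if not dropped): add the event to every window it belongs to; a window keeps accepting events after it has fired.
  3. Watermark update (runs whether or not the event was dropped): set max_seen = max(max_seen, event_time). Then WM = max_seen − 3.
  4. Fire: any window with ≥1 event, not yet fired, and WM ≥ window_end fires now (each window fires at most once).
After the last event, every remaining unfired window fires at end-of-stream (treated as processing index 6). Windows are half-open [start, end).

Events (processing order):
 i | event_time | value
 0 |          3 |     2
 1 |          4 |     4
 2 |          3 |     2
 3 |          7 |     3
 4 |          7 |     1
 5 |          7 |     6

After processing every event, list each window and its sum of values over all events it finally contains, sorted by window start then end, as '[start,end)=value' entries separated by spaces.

[3,6)=8 [6,9)=10

i=0 t=3 v=2: → [3,6); WM=0
i=1 t=4 v=4: → [3,6); WM=1
i=2 t=3 v=2: → [3,6); WM=1
i=3 t=7 v=3: → [6,9); WM=4
i=4 t=7 v=1: → [6,9); WM=4
i=5 t=7 v=6: → [6,9); WM=4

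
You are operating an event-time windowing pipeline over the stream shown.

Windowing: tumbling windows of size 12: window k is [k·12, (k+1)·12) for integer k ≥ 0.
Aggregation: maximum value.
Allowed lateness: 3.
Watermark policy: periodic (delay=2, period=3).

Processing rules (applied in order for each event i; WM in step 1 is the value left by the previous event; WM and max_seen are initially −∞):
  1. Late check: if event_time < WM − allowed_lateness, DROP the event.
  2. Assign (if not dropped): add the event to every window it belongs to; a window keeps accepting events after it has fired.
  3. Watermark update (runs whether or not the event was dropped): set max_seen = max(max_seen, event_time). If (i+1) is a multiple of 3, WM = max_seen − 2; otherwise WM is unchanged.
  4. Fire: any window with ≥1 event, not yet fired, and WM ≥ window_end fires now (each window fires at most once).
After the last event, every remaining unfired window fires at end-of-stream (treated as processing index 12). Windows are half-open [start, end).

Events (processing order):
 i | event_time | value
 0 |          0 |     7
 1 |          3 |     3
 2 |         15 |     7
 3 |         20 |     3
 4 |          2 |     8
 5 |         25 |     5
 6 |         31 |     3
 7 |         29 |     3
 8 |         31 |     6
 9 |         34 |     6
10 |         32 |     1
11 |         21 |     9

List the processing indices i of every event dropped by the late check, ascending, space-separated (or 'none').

i=0 t=0 v=7: → [0,12); WM=−∞
i=1 t=3 v=3: → [0,12); WM=−∞
i=2 t=15 v=7: → [12,24); WM=13; [0,12) fires=7
i=3 t=20 v=3: → [12,24); WM=13
i=4 t=2 v=8: DROP (t<13-3); WM=13
i=5 t=25 v=5: → [24,36); WM=23
i=6 t=31 v=3: → [24,36); WM=23
i=7 t=29 v=3: → [24,36); WM=23
i=8 t=31 v=6: → [24,36); WM=29; [12,24) fires=7
i=9 t=34 v=6: → [24,36); WM=29
i=10 t=32 v=1: → [24,36); WM=29
i=11 t=21 v=9: DROP (t<29-3); WM=32

4 11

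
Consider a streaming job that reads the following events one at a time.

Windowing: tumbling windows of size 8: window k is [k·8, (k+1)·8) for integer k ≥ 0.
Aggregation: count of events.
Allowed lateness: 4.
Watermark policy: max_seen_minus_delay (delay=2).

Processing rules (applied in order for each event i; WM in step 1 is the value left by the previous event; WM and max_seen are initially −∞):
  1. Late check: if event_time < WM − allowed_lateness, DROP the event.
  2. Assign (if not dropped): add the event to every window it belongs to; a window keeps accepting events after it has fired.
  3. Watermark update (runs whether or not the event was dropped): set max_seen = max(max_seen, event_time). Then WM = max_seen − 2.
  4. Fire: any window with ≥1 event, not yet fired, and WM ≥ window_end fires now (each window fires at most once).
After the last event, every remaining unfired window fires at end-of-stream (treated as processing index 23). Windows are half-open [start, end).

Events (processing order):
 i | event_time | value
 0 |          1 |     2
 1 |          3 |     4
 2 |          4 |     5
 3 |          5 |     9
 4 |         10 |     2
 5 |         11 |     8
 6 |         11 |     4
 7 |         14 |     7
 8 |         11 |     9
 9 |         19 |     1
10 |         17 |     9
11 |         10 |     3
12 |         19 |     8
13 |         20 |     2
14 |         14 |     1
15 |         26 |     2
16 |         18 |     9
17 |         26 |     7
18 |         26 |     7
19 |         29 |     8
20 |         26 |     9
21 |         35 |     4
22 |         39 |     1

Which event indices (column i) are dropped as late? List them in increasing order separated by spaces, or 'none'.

11 16

i=0 t=1 v=2: → [0,8); WM=-1
i=1 t=3 v=4: → [0,8); WM=1
i=2 t=4 v=5: → [0,8); WM=2
i=3 t=5 v=9: → [0,8); WM=3
i=4 t=10 v=2: → [8,16); WM=8; [0,8) fires=4
i=5 t=11 v=8: → [8,16); WM=9
i=6 t=11 v=4: → [8,16); WM=9
i=7 t=14 v=7: → [8,16); WM=12
i=8 t=11 v=9: → [8,16); WM=12
i=9 t=19 v=1: → [16,24); WM=17; [8,16) fires=5
i=10 t=17 v=9: → [16,24); WM=17
i=11 t=10 v=3: DROP (t<17-4); WM=17
i=12 t=19 v=8: → [16,24); WM=17
i=13 t=20 v=2: → [16,24); WM=18
i=14 t=14 v=1: → [8,16); WM=18
i=15 t=26 v=2: → [24,32); WM=24; [16,24) fires=4
i=16 t=18 v=9: DROP (t<24-4); WM=24
i=17 t=26 v=7: → [24,32); WM=24
i=18 t=26 v=7: → [24,32); WM=24
i=19 t=29 v=8: → [24,32); WM=27
i=20 t=26 v=9: → [24,32); WM=27
i=21 t=35 v=4: → [32,40); WM=33; [24,32) fires=5
i=22 t=39 v=1: → [32,40); WM=37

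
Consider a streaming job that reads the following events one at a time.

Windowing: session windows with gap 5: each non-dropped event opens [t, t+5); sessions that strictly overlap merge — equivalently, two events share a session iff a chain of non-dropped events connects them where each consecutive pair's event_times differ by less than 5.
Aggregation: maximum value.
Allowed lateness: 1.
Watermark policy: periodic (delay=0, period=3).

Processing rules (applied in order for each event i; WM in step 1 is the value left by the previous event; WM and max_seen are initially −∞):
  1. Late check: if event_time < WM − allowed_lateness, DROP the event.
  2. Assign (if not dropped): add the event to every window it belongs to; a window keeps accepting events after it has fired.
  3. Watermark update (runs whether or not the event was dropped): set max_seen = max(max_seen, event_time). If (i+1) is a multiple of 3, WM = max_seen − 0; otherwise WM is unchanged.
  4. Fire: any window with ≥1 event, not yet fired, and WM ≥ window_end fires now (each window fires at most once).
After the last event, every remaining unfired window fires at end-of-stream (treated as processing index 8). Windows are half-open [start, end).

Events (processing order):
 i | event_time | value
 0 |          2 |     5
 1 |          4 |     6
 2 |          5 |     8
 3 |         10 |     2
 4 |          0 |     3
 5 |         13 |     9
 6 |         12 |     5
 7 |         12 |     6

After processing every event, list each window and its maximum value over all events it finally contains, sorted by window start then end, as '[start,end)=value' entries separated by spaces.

[2,10)=8 [10,18)=9

i=0 t=2 v=5: → [2,7); WM=−∞
i=1 t=4 v=6: → [2,9); WM=−∞
i=2 t=5 v=8: → [2,10); WM=5
i=3 t=10 v=2: → [10,15); WM=5
i=4 t=0 v=3: DROP (t<5-1); WM=5
i=5 t=13 v=9: → [10,18); WM=13
i=6 t=12 v=5: → [10,18); WM=13
i=7 t=12 v=6: → [10,18); WM=13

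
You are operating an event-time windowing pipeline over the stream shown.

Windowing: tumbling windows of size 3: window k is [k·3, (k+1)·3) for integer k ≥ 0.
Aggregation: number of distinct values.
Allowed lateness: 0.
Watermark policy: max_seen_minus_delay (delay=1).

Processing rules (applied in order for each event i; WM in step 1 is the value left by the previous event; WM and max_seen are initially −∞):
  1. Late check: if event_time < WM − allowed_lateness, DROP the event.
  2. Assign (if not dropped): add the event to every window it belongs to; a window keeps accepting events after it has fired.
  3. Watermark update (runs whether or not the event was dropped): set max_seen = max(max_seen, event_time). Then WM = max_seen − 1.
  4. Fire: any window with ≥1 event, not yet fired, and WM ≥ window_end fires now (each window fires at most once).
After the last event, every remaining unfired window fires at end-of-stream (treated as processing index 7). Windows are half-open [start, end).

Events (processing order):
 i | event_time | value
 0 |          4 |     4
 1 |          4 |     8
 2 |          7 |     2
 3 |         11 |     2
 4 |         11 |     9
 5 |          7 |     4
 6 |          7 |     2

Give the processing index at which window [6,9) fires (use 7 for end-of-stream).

i=0 t=4 v=4: → [3,6); WM=3
i=1 t=4 v=8: → [3,6); WM=3
i=2 t=7 v=2: → [6,9); WM=6; [3,6) fires=2
i=3 t=11 v=2: → [9,12); WM=10; [6,9) fires=1
i=4 t=11 v=9: → [9,12); WM=10
i=5 t=7 v=4: DROP (t<10-0); WM=10
i=6 t=7 v=2: DROP (t<10-0); WM=10

3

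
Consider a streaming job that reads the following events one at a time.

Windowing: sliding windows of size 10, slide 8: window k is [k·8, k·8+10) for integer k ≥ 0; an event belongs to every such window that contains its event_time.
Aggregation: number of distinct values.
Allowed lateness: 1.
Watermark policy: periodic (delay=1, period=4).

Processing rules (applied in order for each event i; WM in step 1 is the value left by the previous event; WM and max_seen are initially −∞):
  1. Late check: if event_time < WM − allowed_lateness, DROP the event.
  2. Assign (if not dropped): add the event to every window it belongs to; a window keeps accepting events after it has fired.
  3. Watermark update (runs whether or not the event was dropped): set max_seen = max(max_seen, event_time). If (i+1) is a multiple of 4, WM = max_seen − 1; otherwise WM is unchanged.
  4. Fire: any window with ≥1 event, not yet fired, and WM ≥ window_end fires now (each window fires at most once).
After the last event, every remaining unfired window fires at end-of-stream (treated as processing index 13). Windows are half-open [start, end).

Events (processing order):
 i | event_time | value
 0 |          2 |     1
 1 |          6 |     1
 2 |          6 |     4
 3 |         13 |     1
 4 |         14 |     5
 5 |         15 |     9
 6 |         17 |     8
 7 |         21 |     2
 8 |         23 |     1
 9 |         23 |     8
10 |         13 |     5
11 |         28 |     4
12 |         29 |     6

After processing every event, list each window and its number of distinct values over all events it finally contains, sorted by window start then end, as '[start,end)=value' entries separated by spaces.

i=0 t=2 v=1: → [0,10); WM=−∞
i=1 t=6 v=1: → [0,10); WM=−∞
i=2 t=6 v=4: → [0,10); WM=−∞
i=3 t=13 v=1: → [8,18); WM=12; [0,10) fires=2
i=4 t=14 v=5: → [8,18); WM=12
i=5 t=15 v=9: → [8,18); WM=12
i=6 t=17 v=8: → [16,26),[8,18); WM=12
i=7 t=21 v=2: → [16,26); WM=20; [8,18) fires=4
i=8 t=23 v=1: → [16,26); WM=20
i=9 t=23 v=8: → [16,26); WM=20
i=10 t=13 v=5: DROP (t<20-1); WM=20
i=11 t=28 v=4: → [24,34); WM=27; [16,26) fires=3
i=12 t=29 v=6: → [24,34); WM=27

[0,10)=2 [8,18)=4 [16,26)=3 [24,34)=2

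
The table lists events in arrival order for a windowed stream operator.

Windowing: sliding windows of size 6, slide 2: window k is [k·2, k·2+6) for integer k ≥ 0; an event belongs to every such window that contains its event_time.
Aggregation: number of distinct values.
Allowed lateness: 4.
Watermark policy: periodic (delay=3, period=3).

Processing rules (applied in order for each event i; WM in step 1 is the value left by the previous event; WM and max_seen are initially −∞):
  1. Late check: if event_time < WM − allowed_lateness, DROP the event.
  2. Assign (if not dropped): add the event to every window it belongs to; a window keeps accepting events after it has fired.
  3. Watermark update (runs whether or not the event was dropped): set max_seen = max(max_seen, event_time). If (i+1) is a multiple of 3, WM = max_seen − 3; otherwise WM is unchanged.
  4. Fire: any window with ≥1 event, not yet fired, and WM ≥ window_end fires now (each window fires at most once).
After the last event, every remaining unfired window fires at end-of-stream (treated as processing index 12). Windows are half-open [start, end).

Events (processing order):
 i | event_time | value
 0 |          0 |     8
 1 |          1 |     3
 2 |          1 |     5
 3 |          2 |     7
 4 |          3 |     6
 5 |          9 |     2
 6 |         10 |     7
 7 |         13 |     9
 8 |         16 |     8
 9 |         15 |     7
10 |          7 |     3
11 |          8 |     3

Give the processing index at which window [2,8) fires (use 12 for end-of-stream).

i=0 t=0 v=8: → [0,6); WM=−∞
i=1 t=1 v=3: → [0,6); WM=−∞
i=2 t=1 v=5: → [0,6); WM=-2
i=3 t=2 v=7: → [2,8),[0,6); WM=-2
i=4 t=3 v=6: → [2,8),[0,6); WM=-2
i=5 t=9 v=2: → [8,14),[6,12),[4,10); WM=6; [0,6) fires=5
i=6 t=10 v=7: → [10,16),[8,14),[6,12); WM=6
i=7 t=13 v=9: → [12,18),[10,16),[8,14); WM=6
i=8 t=16 v=8: → [16,22),[14,20),[12,18); WM=13; [2,8) fires=2 [4,10) fires=1 [6,12) fires=2
i=9 t=15 v=7: → [14,20),[12,18),[10,16); WM=13
i=10 t=7 v=3: DROP (t<13-4); WM=13
i=11 t=8 v=3: DROP (t<13-4); WM=13

8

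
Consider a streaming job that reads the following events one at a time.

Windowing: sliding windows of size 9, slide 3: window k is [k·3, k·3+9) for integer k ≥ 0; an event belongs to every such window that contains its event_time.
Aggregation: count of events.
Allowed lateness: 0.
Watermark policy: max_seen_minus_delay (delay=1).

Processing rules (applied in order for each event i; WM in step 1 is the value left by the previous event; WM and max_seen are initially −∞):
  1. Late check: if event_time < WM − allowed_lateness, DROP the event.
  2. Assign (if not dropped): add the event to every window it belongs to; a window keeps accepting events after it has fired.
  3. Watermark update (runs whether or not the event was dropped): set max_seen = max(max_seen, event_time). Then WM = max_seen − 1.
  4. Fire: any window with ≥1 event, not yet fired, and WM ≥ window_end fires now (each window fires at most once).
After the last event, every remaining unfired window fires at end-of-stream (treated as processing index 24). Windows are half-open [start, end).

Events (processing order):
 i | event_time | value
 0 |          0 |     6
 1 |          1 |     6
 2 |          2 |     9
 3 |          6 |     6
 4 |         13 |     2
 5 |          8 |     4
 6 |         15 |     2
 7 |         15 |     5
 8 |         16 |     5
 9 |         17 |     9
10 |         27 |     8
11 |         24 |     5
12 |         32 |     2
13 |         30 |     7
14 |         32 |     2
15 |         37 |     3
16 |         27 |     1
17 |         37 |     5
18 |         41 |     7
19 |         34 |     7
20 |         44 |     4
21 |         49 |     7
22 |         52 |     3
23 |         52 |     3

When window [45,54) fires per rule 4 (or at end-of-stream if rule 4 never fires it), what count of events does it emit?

3

i=0 t=0 v=6: → [0,9); WM=-1
i=1 t=1 v=6: → [0,9); WM=0
i=2 t=2 v=9: → [0,9); WM=1
i=3 t=6 v=6: → [6,15),[3,12),[0,9); WM=5
i=4 t=13 v=2: → [12,21),[9,18),[6,15); WM=12; [0,9) fires=4 [3,12) fires=1
i=5 t=8 v=4: DROP (t<12-0); WM=12
i=6 t=15 v=2: → [15,24),[12,21),[9,18); WM=14
i=7 t=15 v=5: → [15,24),[12,21),[9,18); WM=14
i=8 t=16 v=5: → [15,24),[12,21),[9,18); WM=15; [6,15) fires=2
i=9 t=17 v=9: → [15,24),[12,21),[9,18); WM=16
i=10 t=27 v=8: → [27,36),[24,33),[21,30); WM=26; [9,18) fires=5 [12,21) fires=5 [15,24) fires=4
i=11 t=24 v=5: DROP (t<26-0); WM=26
i=12 t=32 v=2: → [30,39),[27,36),[24,33); WM=31; [21,30) fires=1
i=13 t=30 v=7: DROP (t<31-0); WM=31
i=14 t=32 v=2: → [30,39),[27,36),[24,33); WM=31
i=15 t=37 v=3: → [36,45),[33,42),[30,39); WM=36; [24,33) fires=3 [27,36) fires=3
i=16 t=27 v=1: DROP (t<36-0); WM=36
i=17 t=37 v=5: → [36,45),[33,42),[30,39); WM=36
i=18 t=41 v=7: → [39,48),[36,45),[33,42); WM=40; [30,39) fires=4
i=19 t=34 v=7: DROP (t<40-0); WM=40
i=20 t=44 v=4: → [42,51),[39,48),[36,45); WM=43; [33,42) fires=3
i=21 t=49 v=7: → [48,57),[45,54),[42,51); WM=48; [36,45) fires=4 [39,48) fires=2
i=22 t=52 v=3: → [51,60),[48,57),[45,54); WM=51; [42,51) fires=2
i=23 t=52 v=3: → [51,60),[48,57),[45,54); WM=51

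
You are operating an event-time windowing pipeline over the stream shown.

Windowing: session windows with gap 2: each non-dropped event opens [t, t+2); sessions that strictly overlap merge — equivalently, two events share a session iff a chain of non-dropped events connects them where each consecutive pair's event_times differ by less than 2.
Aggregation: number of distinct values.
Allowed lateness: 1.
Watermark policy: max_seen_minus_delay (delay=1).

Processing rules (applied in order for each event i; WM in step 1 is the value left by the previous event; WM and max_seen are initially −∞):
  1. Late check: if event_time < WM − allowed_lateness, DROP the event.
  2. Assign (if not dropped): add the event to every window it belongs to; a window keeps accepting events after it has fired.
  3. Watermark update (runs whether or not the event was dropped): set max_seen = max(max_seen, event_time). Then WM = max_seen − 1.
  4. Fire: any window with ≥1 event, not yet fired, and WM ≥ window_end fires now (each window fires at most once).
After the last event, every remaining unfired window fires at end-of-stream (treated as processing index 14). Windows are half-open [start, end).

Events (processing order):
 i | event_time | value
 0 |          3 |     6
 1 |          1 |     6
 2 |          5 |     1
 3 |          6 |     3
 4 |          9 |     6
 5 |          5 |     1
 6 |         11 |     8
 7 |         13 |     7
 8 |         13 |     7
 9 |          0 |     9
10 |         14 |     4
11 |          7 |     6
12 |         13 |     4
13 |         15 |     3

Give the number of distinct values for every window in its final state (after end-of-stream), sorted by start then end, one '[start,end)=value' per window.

[1,3)=1 [3,5)=1 [5,8)=2 [9,11)=1 [11,13)=1 [13,17)=3

i=0 t=3 v=6: → [3,5); WM=2
i=1 t=1 v=6: → [1,3); WM=2
i=2 t=5 v=1: → [5,7); WM=4
i=3 t=6 v=3: → [5,8); WM=5
i=4 t=9 v=6: → [9,11); WM=8
i=5 t=5 v=1: DROP (t<8-1); WM=8
i=6 t=11 v=8: → [11,13); WM=10
i=7 t=13 v=7: → [13,15); WM=12
i=8 t=13 v=7: → [13,15); WM=12
i=9 t=0 v=9: DROP (t<12-1); WM=12
i=10 t=14 v=4: → [13,16); WM=13
i=11 t=7 v=6: DROP (t<13-1); WM=13
i=12 t=13 v=4: → [13,16); WM=13
i=13 t=15 v=3: → [13,17); WM=14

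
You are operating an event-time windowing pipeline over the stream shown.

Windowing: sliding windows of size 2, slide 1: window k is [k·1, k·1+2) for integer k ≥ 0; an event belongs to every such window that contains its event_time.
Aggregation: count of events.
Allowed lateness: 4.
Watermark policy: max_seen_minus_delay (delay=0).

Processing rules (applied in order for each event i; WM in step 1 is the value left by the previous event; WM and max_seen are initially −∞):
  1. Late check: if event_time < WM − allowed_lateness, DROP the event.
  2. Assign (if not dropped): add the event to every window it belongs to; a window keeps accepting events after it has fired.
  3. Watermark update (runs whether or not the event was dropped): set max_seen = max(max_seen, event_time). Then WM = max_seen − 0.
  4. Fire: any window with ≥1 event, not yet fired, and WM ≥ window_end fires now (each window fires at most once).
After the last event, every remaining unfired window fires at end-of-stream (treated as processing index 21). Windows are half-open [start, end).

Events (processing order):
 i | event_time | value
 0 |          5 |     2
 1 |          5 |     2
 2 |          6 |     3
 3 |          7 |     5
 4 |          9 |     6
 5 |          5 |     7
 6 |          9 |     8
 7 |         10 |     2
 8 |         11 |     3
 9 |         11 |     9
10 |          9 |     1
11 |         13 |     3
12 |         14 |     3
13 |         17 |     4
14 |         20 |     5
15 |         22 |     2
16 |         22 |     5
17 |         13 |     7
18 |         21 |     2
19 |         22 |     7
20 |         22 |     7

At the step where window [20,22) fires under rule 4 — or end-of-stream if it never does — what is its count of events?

i=0 t=5 v=2: → [5,7),[4,6); WM=5
i=1 t=5 v=2: → [5,7),[4,6); WM=5
i=2 t=6 v=3: → [6,8),[5,7); WM=6; [4,6) fires=2
i=3 t=7 v=5: → [7,9),[6,8); WM=7; [5,7) fires=3
i=4 t=9 v=6: → [9,11),[8,10); WM=9; [6,8) fires=2 [7,9) fires=1
i=5 t=5 v=7: → [5,7),[4,6); WM=9
i=6 t=9 v=8: → [9,11),[8,10); WM=9
i=7 t=10 v=2: → [10,12),[9,11); WM=10; [8,10) fires=2
i=8 t=11 v=3: → [11,13),[10,12); WM=11; [9,11) fires=3
i=9 t=11 v=9: → [11,13),[10,12); WM=11
i=10 t=9 v=1: → [9,11),[8,10); WM=11
i=11 t=13 v=3: → [13,15),[12,14); WM=13; [10,12) fires=3 [11,13) fires=2
i=12 t=14 v=3: → [14,16),[13,15); WM=14; [12,14) fires=1
i=13 t=17 v=4: → [17,19),[16,18); WM=17; [13,15) fires=2 [14,16) fires=1
i=14 t=20 v=5: → [20,22),[19,21); WM=20; [16,18) fires=1 [17,19) fires=1
i=15 t=22 v=2: → [22,24),[21,23); WM=22; [19,21) fires=1 [20,22) fires=1
i=16 t=22 v=5: → [22,24),[21,23); WM=22
i=17 t=13 v=7: DROP (t<22-4); WM=22
i=18 t=21 v=2: → [21,23),[20,22); WM=22
i=19 t=22 v=7: → [22,24),[21,23); WM=22
i=20 t=22 v=7: → [22,24),[21,23); WM=22

1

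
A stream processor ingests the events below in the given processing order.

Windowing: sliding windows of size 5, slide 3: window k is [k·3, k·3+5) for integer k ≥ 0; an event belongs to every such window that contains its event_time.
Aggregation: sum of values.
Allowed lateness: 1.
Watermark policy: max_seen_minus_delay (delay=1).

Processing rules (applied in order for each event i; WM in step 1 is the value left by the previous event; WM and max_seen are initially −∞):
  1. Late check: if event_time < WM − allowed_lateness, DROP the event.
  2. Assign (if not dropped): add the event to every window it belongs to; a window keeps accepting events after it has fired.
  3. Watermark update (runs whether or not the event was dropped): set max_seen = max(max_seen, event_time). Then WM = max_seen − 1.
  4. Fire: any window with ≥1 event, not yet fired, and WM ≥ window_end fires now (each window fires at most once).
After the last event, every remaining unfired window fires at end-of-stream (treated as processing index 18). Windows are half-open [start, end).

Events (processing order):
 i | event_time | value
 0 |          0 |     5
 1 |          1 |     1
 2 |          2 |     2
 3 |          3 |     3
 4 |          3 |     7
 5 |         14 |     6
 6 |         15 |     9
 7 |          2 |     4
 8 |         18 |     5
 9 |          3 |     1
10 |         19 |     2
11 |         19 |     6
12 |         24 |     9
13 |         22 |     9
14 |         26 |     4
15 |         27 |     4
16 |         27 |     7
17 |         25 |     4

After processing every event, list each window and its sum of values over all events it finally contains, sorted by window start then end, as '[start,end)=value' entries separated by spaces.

i=0 t=0 v=5: → [0,5); WM=-1
i=1 t=1 v=1: → [0,5); WM=0
i=2 t=2 v=2: → [0,5); WM=1
i=3 t=3 v=3: → [3,8),[0,5); WM=2
i=4 t=3 v=7: → [3,8),[0,5); WM=2
i=5 t=14 v=6: → [12,17); WM=13; [0,5) fires=18 [3,8) fires=10
i=6 t=15 v=9: → [15,20),[12,17); WM=14
i=7 t=2 v=4: DROP (t<14-1); WM=14
i=8 t=18 v=5: → [18,23),[15,20); WM=17; [12,17) fires=15
i=9 t=3 v=1: DROP (t<17-1); WM=17
i=10 t=19 v=2: → [18,23),[15,20); WM=18
i=11 t=19 v=6: → [18,23),[15,20); WM=18
i=12 t=24 v=9: → [24,29),[21,26); WM=23; [15,20) fires=22 [18,23) fires=13
i=13 t=22 v=9: → [21,26),[18,23); WM=23
i=14 t=26 v=4: → [24,29); WM=25
i=15 t=27 v=4: → [27,32),[24,29); WM=26; [21,26) fires=18
i=16 t=27 v=7: → [27,32),[24,29); WM=26
i=17 t=25 v=4: → [24,29),[21,26); WM=26

[0,5)=18 [3,8)=10 [12,17)=15 [15,20)=22 [18,23)=22 [21,26)=22 [24,29)=28 [27,32)=11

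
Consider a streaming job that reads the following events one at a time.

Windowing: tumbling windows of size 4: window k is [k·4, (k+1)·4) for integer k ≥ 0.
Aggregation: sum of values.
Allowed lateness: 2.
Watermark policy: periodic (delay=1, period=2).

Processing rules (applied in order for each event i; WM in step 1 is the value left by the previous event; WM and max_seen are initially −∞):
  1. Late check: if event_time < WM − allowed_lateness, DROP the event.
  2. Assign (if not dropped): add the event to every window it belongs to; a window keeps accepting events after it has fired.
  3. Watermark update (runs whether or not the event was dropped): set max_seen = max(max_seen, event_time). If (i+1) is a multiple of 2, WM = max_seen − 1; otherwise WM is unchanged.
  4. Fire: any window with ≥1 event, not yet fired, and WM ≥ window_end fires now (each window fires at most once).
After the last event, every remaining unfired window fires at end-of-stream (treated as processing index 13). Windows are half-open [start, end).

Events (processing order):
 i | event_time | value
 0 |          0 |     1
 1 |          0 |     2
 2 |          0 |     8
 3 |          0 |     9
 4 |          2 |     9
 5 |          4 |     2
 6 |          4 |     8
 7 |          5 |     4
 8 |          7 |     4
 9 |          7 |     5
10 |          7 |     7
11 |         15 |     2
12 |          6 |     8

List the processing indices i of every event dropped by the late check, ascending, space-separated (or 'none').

i=0 t=0 v=1: → [0,4); WM=−∞
i=1 t=0 v=2: → [0,4); WM=-1
i=2 t=0 v=8: → [0,4); WM=-1
i=3 t=0 v=9: → [0,4); WM=-1
i=4 t=2 v=9: → [0,4); WM=-1
i=5 t=4 v=2: → [4,8); WM=3
i=6 t=4 v=8: → [4,8); WM=3
i=7 t=5 v=4: → [4,8); WM=4; [0,4) fires=29
i=8 t=7 v=4: → [4,8); WM=4
i=9 t=7 v=5: → [4,8); WM=6
i=10 t=7 v=7: → [4,8); WM=6
i=11 t=15 v=2: → [12,16); WM=14; [4,8) fires=30
i=12 t=6 v=8: DROP (t<14-2); WM=14

12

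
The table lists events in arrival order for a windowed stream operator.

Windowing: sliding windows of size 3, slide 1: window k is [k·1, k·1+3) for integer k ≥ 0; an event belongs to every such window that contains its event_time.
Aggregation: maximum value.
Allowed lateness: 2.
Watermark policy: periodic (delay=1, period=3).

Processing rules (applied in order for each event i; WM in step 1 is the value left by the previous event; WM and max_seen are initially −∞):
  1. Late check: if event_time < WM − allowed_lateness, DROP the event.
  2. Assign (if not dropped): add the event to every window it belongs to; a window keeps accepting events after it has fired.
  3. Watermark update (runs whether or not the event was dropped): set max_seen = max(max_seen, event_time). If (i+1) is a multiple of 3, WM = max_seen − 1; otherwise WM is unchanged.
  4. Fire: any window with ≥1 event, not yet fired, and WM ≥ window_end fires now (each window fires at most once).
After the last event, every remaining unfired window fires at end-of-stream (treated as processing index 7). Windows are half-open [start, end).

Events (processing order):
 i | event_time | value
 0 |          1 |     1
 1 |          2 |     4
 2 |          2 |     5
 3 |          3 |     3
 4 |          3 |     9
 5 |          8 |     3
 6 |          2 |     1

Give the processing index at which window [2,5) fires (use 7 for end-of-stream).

i=0 t=1 v=1: → [1,4),[0,3); WM=−∞
i=1 t=2 v=4: → [2,5),[1,4),[0,3); WM=−∞
i=2 t=2 v=5: → [2,5),[1,4),[0,3); WM=1
i=3 t=3 v=3: → [3,6),[2,5),[1,4); WM=1
i=4 t=3 v=9: → [3,6),[2,5),[1,4); WM=1
i=5 t=8 v=3: → [8,11),[7,10),[6,9); WM=7; [0,3) fires=5 [1,4) fires=9 [2,5) fires=9 [3,6) fires=9
i=6 t=2 v=1: DROP (t<7-2); WM=7

5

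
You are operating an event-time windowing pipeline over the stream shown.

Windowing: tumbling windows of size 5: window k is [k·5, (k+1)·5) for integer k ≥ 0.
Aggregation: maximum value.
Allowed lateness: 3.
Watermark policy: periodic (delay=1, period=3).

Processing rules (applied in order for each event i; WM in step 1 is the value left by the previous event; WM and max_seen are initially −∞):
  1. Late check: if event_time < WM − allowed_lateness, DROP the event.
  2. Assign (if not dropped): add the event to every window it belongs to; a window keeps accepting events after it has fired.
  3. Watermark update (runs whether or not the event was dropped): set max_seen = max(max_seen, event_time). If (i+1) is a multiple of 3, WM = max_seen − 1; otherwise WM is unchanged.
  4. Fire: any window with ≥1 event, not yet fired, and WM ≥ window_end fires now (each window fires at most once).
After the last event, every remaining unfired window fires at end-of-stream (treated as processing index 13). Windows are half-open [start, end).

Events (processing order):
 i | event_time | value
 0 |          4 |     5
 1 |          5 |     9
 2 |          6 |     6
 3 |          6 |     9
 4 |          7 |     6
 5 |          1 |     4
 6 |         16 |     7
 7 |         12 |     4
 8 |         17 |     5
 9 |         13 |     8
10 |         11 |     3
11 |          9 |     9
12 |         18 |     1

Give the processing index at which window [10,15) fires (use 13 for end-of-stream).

i=0 t=4 v=5: → [0,5); WM=−∞
i=1 t=5 v=9: → [5,10); WM=−∞
i=2 t=6 v=6: → [5,10); WM=5; [0,5) fires=5
i=3 t=6 v=9: → [5,10); WM=5
i=4 t=7 v=6: → [5,10); WM=5
i=5 t=1 v=4: DROP (t<5-3); WM=6
i=6 t=16 v=7: → [15,20); WM=6
i=7 t=12 v=4: → [10,15); WM=6
i=8 t=17 v=5: → [15,20); WM=16; [5,10) fires=9 [10,15) fires=4
i=9 t=13 v=8: → [10,15); WM=16
i=10 t=11 v=3: DROP (t<16-3); WM=16
i=11 t=9 v=9: DROP (t<16-3); WM=16
i=12 t=18 v=1: → [15,20); WM=16

8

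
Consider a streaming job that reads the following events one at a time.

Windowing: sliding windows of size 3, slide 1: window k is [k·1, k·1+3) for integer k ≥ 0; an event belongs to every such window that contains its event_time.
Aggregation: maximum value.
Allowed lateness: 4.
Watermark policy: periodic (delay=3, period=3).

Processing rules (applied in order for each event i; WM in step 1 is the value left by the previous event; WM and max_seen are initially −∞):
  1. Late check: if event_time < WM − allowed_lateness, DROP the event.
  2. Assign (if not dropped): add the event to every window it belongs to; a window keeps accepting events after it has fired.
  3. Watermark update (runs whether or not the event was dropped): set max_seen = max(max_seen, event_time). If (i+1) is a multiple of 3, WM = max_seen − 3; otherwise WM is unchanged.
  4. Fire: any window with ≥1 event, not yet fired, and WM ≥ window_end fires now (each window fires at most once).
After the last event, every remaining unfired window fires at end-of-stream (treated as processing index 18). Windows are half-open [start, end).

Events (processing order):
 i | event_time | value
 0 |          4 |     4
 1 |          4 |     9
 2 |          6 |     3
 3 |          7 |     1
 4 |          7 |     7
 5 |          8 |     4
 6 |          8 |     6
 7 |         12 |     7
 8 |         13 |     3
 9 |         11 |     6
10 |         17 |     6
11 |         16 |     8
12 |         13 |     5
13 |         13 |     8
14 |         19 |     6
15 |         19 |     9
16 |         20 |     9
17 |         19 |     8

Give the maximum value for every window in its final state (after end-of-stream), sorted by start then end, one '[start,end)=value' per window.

i=0 t=4 v=4: → [4,7),[3,6),[2,5); WM=−∞
i=1 t=4 v=9: → [4,7),[3,6),[2,5); WM=−∞
i=2 t=6 v=3: → [6,9),[5,8),[4,7); WM=3
i=3 t=7 v=1: → [7,10),[6,9),[5,8); WM=3
i=4 t=7 v=7: → [7,10),[6,9),[5,8); WM=3
i=5 t=8 v=4: → [8,11),[7,10),[6,9); WM=5; [2,5) fires=9
i=6 t=8 v=6: → [8,11),[7,10),[6,9); WM=5
i=7 t=12 v=7: → [12,15),[11,14),[10,13); WM=5
i=8 t=13 v=3: → [13,16),[12,15),[11,14); WM=10; [3,6) fires=9 [4,7) fires=9 [5,8) fires=7 [6,9) fires=7 [7,10) fires=7
i=9 t=11 v=6: → [11,14),[10,13),[9,12); WM=10
i=10 t=17 v=6: → [17,20),[16,19),[15,18); WM=10
i=11 t=16 v=8: → [16,19),[15,18),[14,17); WM=14; [8,11) fires=6 [9,12) fires=6 [10,13) fires=7 [11,14) fires=7
i=12 t=13 v=5: → [13,16),[12,15),[11,14); WM=14
i=13 t=13 v=8: → [13,16),[12,15),[11,14); WM=14
i=14 t=19 v=6: → [19,22),[18,21),[17,20); WM=16; [12,15) fires=8 [13,16) fires=8
i=15 t=19 v=9: → [19,22),[18,21),[17,20); WM=16
i=16 t=20 v=9: → [20,23),[19,22),[18,21); WM=16
i=17 t=19 v=8: → [19,22),[18,21),[17,20); WM=17; [14,17) fires=8

[2,5)=9 [3,6)=9 [4,7)=9 [5,8)=7 [6,9)=7 [7,10)=7 [8,11)=6 [9,12)=6 [10,13)=7 [11,14)=8 [12,15)=8 [13,16)=8 [14,17)=8 [15,18)=8 [16,19)=8 [17,20)=9 [18,21)=9 [19,22)=9 [20,23)=9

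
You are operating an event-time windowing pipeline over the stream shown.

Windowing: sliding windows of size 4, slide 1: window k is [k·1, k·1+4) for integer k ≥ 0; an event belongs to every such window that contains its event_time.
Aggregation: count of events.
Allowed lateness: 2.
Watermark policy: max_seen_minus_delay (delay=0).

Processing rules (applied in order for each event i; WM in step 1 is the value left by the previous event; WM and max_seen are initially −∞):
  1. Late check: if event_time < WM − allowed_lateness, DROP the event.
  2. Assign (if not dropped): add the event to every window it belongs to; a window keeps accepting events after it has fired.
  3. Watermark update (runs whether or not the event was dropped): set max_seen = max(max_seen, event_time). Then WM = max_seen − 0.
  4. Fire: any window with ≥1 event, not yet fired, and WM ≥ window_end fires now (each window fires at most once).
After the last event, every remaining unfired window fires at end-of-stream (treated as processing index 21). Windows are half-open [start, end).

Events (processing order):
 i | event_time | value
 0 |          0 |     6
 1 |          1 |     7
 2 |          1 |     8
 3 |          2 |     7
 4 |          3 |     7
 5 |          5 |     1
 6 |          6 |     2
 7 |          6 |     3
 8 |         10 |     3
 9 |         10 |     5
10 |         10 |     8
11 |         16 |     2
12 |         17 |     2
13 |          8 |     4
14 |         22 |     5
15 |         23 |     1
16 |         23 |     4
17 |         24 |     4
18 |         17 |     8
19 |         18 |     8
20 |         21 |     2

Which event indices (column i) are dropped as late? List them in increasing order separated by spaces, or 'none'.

13 18 19 20

i=0 t=0 v=6: → [0,4); WM=0
i=1 t=1 v=7: → [1,5),[0,4); WM=1
i=2 t=1 v=8: → [1,5),[0,4); WM=1
i=3 t=2 v=7: → [2,6),[1,5),[0,4); WM=2
i=4 t=3 v=7: → [3,7),[2,6),[1,5),[0,4); WM=3
i=5 t=5 v=1: → [5,9),[4,8),[3,7),[2,6); WM=5; [0,4) fires=5 [1,5) fires=4
i=6 t=6 v=2: → [6,10),[5,9),[4,8),[3,7); WM=6; [2,6) fires=3
i=7 t=6 v=3: → [6,10),[5,9),[4,8),[3,7); WM=6
i=8 t=10 v=3: → [10,14),[9,13),[8,12),[7,11); WM=10; [3,7) fires=4 [4,8) fires=3 [5,9) fires=3 [6,10) fires=2
i=9 t=10 v=5: → [10,14),[9,13),[8,12),[7,11); WM=10
i=10 t=10 v=8: → [10,14),[9,13),[8,12),[7,11); WM=10
i=11 t=16 v=2: → [16,20),[15,19),[14,18),[13,17); WM=16; [7,11) fires=3 [8,12) fires=3 [9,13) fires=3 [10,14) fires=3
i=12 t=17 v=2: → [17,21),[16,20),[15,19),[14,18); WM=17; [13,17) fires=1
i=13 t=8 v=4: DROP (t<17-2); WM=17
i=14 t=22 v=5: → [22,26),[21,25),[20,24),[19,23); WM=22; [14,18) fires=2 [15,19) fires=2 [16,20) fires=2 [17,21) fires=1
i=15 t=23 v=1: → [23,27),[22,26),[21,25),[20,24); WM=23; [19,23) fires=1
i=16 t=23 v=4: → [23,27),[22,26),[21,25),[20,24); WM=23
i=17 t=24 v=4: → [24,28),[23,27),[22,26),[21,25); WM=24; [20,24) fires=3
i=18 t=17 v=8: DROP (t<24-2); WM=24
i=19 t=18 v=8: DROP (t<24-2); WM=24
i=20 t=21 v=2: DROP (t<24-2); WM=24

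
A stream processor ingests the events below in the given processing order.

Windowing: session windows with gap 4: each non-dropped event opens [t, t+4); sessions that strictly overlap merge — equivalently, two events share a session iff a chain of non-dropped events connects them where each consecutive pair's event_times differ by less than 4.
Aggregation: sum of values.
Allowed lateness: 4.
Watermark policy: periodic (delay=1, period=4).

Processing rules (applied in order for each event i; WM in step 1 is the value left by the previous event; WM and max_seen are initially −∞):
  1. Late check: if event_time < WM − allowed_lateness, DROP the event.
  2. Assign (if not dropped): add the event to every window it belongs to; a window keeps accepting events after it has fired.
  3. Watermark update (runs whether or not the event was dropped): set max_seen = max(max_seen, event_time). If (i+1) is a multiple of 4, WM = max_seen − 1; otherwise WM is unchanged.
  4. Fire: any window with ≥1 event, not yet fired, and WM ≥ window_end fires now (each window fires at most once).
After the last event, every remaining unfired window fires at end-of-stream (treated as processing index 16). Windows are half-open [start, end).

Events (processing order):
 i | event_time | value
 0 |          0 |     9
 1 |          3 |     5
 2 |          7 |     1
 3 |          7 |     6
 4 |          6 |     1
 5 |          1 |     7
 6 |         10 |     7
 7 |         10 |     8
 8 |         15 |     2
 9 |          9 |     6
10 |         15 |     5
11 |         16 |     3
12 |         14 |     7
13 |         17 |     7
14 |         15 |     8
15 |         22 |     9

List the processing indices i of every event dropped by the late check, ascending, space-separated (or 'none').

i=0 t=0 v=9: → [0,4); WM=−∞
i=1 t=3 v=5: → [0,7); WM=−∞
i=2 t=7 v=1: → [7,11); WM=−∞
i=3 t=7 v=6: → [7,11); WM=6
i=4 t=6 v=1: → [0,11); WM=6
i=5 t=1 v=7: DROP (t<6-4); WM=6
i=6 t=10 v=7: → [0,14); WM=6
i=7 t=10 v=8: → [0,14); WM=9
i=8 t=15 v=2: → [15,19); WM=9
i=9 t=9 v=6: → [0,14); WM=9
i=10 t=15 v=5: → [15,19); WM=9
i=11 t=16 v=3: → [15,20); WM=15
i=12 t=14 v=7: → [14,20); WM=15
i=13 t=17 v=7: → [14,21); WM=15
i=14 t=15 v=8: → [14,21); WM=15
i=15 t=22 v=9: → [22,26); WM=21

5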